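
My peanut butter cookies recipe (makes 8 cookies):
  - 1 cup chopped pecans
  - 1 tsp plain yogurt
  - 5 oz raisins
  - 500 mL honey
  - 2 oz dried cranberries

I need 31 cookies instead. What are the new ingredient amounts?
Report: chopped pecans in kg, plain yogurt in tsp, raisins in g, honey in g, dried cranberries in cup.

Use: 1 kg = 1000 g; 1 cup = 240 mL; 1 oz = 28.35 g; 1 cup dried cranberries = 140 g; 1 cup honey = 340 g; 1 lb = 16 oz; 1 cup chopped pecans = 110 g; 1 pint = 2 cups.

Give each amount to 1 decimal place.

Scaling factor: 31/8 = 3.875.
chopped pecans: 1 cup × 31/8 × 110 g/cup ÷ 1000 g/kg ≈ 0.4 kg
plain yogurt: 1 tsp × 31/8 ≈ 3.9 tsp
raisins: 5 oz × 31/8 × 28.35 g/oz ≈ 549.3 g
honey: 500 mL × 31/8 ÷ 240 mL/cup × 340 g/cup ≈ 2744.8 g
dried cranberries: 2 oz × 31/8 × 28.35 g/oz ÷ 140 g/cup ≈ 1.6 cup

chopped pecans: 0.4 kg; plain yogurt: 3.9 tsp; raisins: 549.3 g; honey: 2744.8 g; dried cranberries: 1.6 cup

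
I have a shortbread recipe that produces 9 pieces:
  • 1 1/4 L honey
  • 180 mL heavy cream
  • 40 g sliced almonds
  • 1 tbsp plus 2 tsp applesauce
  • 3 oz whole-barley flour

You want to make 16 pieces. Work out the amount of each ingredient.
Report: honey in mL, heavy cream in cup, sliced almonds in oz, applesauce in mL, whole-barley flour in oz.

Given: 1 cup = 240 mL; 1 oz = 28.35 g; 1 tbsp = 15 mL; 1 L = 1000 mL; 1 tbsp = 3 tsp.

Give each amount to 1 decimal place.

honey: 2222.2 mL; heavy cream: 1.3 cup; sliced almonds: 2.5 oz; applesauce: 44.4 mL; whole-barley flour: 5.3 oz

Scaling factor: 16/9.
honey: 1.25 L × 16/9 × 1000 mL/L ≈ 2222.2 mL
heavy cream: 180 mL × 16/9 ÷ 240 mL/cup ≈ 1.3 cup
sliced almonds: 40 g × 16/9 ÷ 28.35 g/oz ≈ 2.5 oz
applesauce: (1 tbsp + 2 tsp = 5/3 tbsp) × 16/9 × 15 mL/tbsp ≈ 44.4 mL
whole-barley flour: 3 oz × 16/9 ≈ 5.3 oz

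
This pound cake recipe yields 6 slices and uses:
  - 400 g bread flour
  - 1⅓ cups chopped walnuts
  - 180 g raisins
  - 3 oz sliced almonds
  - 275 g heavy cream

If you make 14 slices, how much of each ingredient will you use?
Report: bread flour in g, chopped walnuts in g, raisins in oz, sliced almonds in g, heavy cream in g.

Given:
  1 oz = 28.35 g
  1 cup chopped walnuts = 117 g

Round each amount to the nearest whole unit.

Scaling factor: 14/6 = 7/3.
bread flour: 400 g × 7/3 ≈ 933 g
chopped walnuts: 4/3 cup × 7/3 × 117 g/cup = 364 g
raisins: 180 g × 7/3 ÷ 28.35 g/oz ≈ 15 oz
sliced almonds: 3 oz × 7/3 × 28.35 g/oz ≈ 198 g
heavy cream: 275 g × 7/3 ≈ 642 g

bread flour: 933 g; chopped walnuts: 364 g; raisins: 15 oz; sliced almonds: 198 g; heavy cream: 642 g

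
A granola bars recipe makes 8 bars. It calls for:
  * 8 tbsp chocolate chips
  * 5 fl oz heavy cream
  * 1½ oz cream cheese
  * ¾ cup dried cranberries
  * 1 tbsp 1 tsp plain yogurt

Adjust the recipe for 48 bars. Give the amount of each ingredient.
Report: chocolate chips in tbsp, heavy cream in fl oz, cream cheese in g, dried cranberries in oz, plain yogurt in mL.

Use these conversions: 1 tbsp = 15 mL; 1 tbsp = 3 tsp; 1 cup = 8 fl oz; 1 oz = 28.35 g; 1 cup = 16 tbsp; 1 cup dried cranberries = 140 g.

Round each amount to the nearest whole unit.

chocolate chips: 48 tbsp; heavy cream: 30 fl oz; cream cheese: 255 g; dried cranberries: 22 oz; plain yogurt: 120 mL

Scaling factor: 48/8 = 6.
chocolate chips: 8 tbsp × 6 = 48 tbsp
heavy cream: 5 fl oz × 6 = 30 fl oz
cream cheese: 1.5 oz × 6 × 28.35 g/oz ≈ 255 g
dried cranberries: 0.75 cup × 6 × 140 g/cup ÷ 28.35 g/oz ≈ 22 oz
plain yogurt: (1 tbsp + 1 tsp = 4/3 tbsp) × 6 × 15 mL/tbsp = 120 mL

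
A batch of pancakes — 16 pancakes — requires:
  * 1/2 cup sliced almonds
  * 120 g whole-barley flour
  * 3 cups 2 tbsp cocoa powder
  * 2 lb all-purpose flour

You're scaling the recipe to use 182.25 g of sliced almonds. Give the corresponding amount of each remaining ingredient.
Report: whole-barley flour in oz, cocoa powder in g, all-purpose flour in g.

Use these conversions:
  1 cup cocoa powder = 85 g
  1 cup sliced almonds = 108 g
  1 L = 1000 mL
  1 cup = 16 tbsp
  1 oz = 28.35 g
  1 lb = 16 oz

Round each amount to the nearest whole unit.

The original recipe has 54 g of sliced almonds, so the scaling factor is 182.25 ÷ 54 = 27/8 = 3.375.
whole-barley flour: 120 g × 27/8 ÷ 28.35 g/oz ≈ 14 oz
cocoa powder: (3 cup + 2 tbsp = 3.125 cup) × 27/8 × 85 g/cup ≈ 896 g
all-purpose flour: 2 lb × 27/8 × 16 oz/lb × 28.35 g/oz ≈ 3062 g

whole-barley flour: 14 oz; cocoa powder: 896 g; all-purpose flour: 3062 g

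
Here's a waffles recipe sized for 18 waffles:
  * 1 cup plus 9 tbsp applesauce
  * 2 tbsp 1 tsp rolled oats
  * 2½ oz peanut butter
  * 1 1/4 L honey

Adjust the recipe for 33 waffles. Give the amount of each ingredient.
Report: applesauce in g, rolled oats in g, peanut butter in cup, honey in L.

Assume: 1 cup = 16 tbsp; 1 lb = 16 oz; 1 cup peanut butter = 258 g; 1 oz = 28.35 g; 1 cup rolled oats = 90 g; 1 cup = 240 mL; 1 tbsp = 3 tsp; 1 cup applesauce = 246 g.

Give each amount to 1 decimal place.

Scaling factor: 33/18 = 11/6.
applesauce: (1 cup + 9 tbsp = 1.5625 cup) × 11/6 × 246 g/cup ≈ 704.7 g
rolled oats: (2 tbsp + 1 tsp = 7/3 tbsp) × 11/6 ÷ 16 tbsp/cup × 90 g/cup ≈ 24.1 g
peanut butter: 2.5 oz × 11/6 × 28.35 g/oz ÷ 258 g/cup ≈ 0.5 cup
honey: 1.25 L × 11/6 ≈ 2.3 L

applesauce: 704.7 g; rolled oats: 24.1 g; peanut butter: 0.5 cup; honey: 2.3 L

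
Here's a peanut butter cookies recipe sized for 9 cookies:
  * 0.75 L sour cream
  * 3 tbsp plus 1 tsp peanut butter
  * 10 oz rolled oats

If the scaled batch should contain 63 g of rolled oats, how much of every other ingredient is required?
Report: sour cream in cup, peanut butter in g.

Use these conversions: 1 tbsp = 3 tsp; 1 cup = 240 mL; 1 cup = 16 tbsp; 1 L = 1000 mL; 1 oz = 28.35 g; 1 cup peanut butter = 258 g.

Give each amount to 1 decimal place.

sour cream: 0.7 cup; peanut butter: 11.9 g

The original recipe has 283.5 g of rolled oats, so the scaling factor is 63 ÷ 283.5 = 2/9.
sour cream: 0.75 L × 2/9 × 1000 mL/L ÷ 240 mL/cup ≈ 0.7 cup
peanut butter: (3 tbsp + 1 tsp = 10/3 tbsp) × 2/9 ÷ 16 tbsp/cup × 258 g/cup ≈ 11.9 g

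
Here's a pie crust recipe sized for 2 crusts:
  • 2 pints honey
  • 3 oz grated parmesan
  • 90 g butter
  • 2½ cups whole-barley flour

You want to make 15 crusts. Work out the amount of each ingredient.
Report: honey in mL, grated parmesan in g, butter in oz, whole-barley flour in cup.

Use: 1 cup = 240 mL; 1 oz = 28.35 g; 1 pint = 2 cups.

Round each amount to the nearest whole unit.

Scaling factor: 15/2 = 7.5.
honey: 2 pint × 15/2 × 2 cup/pint × 240 mL/cup = 7200 mL
grated parmesan: 3 oz × 15/2 × 28.35 g/oz ≈ 638 g
butter: 90 g × 15/2 ÷ 28.35 g/oz ≈ 24 oz
whole-barley flour: 2.5 cup × 15/2 ≈ 19 cup

honey: 7200 mL; grated parmesan: 638 g; butter: 24 oz; whole-barley flour: 19 cup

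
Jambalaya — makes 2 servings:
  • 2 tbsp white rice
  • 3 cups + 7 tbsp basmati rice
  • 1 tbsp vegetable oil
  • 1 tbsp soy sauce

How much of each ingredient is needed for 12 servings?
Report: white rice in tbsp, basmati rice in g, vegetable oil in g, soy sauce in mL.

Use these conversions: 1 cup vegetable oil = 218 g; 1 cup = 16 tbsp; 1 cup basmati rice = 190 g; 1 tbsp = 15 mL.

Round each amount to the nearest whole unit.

Scaling factor: 12/2 = 6.
white rice: 2 tbsp × 6 = 12 tbsp
basmati rice: (3 cup + 7 tbsp = 3.4375 cup) × 6 × 190 g/cup ≈ 3919 g
vegetable oil: 1 tbsp × 6 ÷ 16 tbsp/cup × 218 g/cup ≈ 82 g
soy sauce: 1 tbsp × 6 × 15 mL/tbsp = 90 mL

white rice: 12 tbsp; basmati rice: 3919 g; vegetable oil: 82 g; soy sauce: 90 mL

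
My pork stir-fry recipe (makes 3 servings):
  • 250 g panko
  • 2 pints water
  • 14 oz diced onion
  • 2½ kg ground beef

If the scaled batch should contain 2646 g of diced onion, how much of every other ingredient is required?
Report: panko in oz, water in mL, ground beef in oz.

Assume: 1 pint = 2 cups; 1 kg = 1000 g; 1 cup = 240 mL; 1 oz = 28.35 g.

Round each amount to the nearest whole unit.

panko: 59 oz; water: 6400 mL; ground beef: 588 oz

The original recipe has 396.9 g of diced onion, so the scaling factor is 2646 ÷ 396.9 = 20/3.
panko: 250 g × 20/3 ÷ 28.35 g/oz ≈ 59 oz
water: 2 pint × 20/3 × 2 cup/pint × 240 mL/cup = 6400 mL
ground beef: 2.5 kg × 20/3 × 1000 g/kg ÷ 28.35 g/oz ≈ 588 oz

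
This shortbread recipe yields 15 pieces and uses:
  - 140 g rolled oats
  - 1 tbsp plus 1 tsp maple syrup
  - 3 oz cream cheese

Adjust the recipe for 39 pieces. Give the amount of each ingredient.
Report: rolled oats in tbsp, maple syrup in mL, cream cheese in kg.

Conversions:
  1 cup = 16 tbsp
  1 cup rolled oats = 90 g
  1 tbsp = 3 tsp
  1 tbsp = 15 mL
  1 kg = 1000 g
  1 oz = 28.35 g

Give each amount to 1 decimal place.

rolled oats: 64.7 tbsp; maple syrup: 52.0 mL; cream cheese: 0.2 kg

Scaling factor: 39/15 = 13/5 = 2.6.
rolled oats: 140 g × 13/5 ÷ 90 g/cup × 16 tbsp/cup ≈ 64.7 tbsp
maple syrup: (1 tbsp + 1 tsp = 4/3 tbsp) × 13/5 × 15 mL/tbsp = 52.0 mL
cream cheese: 3 oz × 13/5 × 28.35 g/oz ÷ 1000 g/kg ≈ 0.2 kg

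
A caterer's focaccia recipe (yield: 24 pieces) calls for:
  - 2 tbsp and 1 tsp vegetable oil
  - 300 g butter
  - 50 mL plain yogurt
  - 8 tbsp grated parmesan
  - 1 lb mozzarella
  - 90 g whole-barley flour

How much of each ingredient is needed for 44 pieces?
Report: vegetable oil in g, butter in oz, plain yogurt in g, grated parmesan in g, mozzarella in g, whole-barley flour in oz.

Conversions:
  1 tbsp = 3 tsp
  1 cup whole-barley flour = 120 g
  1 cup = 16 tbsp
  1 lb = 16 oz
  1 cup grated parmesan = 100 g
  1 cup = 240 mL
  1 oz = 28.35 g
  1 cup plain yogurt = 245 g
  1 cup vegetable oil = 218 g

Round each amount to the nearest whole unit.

Scaling factor: 44/24 = 11/6.
vegetable oil: (2 tbsp + 1 tsp = 7/3 tbsp) × 11/6 ÷ 16 tbsp/cup × 218 g/cup ≈ 58 g
butter: 300 g × 11/6 ÷ 28.35 g/oz ≈ 19 oz
plain yogurt: 50 mL × 11/6 ÷ 240 mL/cup × 245 g/cup ≈ 94 g
grated parmesan: 8 tbsp × 11/6 ÷ 16 tbsp/cup × 100 g/cup ≈ 92 g
mozzarella: 1 lb × 11/6 × 16 oz/lb × 28.35 g/oz ≈ 832 g
whole-barley flour: 90 g × 11/6 ÷ 28.35 g/oz ≈ 6 oz

vegetable oil: 58 g; butter: 19 oz; plain yogurt: 94 g; grated parmesan: 92 g; mozzarella: 832 g; whole-barley flour: 6 oz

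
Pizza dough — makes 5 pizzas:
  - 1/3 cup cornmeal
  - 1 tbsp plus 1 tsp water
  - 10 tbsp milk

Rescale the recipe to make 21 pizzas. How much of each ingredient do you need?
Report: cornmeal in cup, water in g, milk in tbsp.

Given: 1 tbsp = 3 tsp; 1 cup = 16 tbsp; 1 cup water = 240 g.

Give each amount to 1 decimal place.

cornmeal: 1.4 cup; water: 84.0 g; milk: 42.0 tbsp

Scaling factor: 21/5 = 4.2.
cornmeal: 1/3 cup × 21/5 = 1.4 cup
water: (1 tbsp + 1 tsp = 4/3 tbsp) × 21/5 ÷ 16 tbsp/cup × 240 g/cup = 84.0 g
milk: 10 tbsp × 21/5 = 42.0 tbsp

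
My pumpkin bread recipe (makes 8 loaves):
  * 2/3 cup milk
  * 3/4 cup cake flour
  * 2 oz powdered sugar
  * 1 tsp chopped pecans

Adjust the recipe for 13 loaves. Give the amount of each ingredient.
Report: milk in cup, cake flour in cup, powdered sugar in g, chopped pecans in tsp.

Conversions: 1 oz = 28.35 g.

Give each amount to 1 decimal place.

Scaling factor: 13/8 = 1.625.
milk: 2/3 cup × 13/8 ≈ 1.1 cup
cake flour: 0.75 cup × 13/8 ≈ 1.2 cup
powdered sugar: 2 oz × 13/8 × 28.35 g/oz ≈ 92.1 g
chopped pecans: 1 tsp × 13/8 ≈ 1.6 tsp

milk: 1.1 cup; cake flour: 1.2 cup; powdered sugar: 92.1 g; chopped pecans: 1.6 tsp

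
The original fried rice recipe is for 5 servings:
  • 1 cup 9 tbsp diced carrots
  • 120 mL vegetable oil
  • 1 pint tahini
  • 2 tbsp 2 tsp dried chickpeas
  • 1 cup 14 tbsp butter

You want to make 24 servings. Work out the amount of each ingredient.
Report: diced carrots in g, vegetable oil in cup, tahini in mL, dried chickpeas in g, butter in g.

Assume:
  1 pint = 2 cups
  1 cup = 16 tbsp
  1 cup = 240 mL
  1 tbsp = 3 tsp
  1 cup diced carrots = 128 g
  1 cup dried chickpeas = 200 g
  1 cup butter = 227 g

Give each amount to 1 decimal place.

diced carrots: 960.0 g; vegetable oil: 2.4 cup; tahini: 2304.0 mL; dried chickpeas: 160.0 g; butter: 2043.0 g

Scaling factor: 24/5 = 4.8.
diced carrots: (1 cup + 9 tbsp = 1.5625 cup) × 24/5 × 128 g/cup = 960.0 g
vegetable oil: 120 mL × 24/5 ÷ 240 mL/cup = 2.4 cup
tahini: 1 pint × 24/5 × 2 cup/pint × 240 mL/cup = 2304.0 mL
dried chickpeas: (2 tbsp + 2 tsp = 8/3 tbsp) × 24/5 ÷ 16 tbsp/cup × 200 g/cup = 160.0 g
butter: (1 cup + 14 tbsp = 1.875 cup) × 24/5 × 227 g/cup = 2043.0 g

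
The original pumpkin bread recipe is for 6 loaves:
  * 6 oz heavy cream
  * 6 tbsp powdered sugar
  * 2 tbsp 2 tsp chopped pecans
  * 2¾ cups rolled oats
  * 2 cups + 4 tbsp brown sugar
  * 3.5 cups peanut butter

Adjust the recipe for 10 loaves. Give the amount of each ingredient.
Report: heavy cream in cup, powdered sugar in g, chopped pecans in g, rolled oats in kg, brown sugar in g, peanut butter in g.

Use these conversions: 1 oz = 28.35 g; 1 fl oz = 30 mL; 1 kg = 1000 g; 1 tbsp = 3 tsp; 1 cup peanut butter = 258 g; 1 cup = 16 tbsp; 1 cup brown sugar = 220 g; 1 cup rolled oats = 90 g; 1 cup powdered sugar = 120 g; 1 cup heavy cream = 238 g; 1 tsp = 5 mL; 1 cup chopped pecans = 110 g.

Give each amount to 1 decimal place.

heavy cream: 1.2 cup; powdered sugar: 75.0 g; chopped pecans: 30.6 g; rolled oats: 0.4 kg; brown sugar: 825.0 g; peanut butter: 1505.0 g

Scaling factor: 10/6 = 5/3.
heavy cream: 6 oz × 5/3 × 28.35 g/oz ÷ 238 g/cup ≈ 1.2 cup
powdered sugar: 6 tbsp × 5/3 ÷ 16 tbsp/cup × 120 g/cup = 75.0 g
chopped pecans: (2 tbsp + 2 tsp = 8/3 tbsp) × 5/3 ÷ 16 tbsp/cup × 110 g/cup ≈ 30.6 g
rolled oats: 2.75 cup × 5/3 × 90 g/cup ÷ 1000 g/kg ≈ 0.4 kg
brown sugar: (2 cup + 4 tbsp = 2.25 cup) × 5/3 × 220 g/cup = 825.0 g
peanut butter: 3.5 cup × 5/3 × 258 g/cup = 1505.0 g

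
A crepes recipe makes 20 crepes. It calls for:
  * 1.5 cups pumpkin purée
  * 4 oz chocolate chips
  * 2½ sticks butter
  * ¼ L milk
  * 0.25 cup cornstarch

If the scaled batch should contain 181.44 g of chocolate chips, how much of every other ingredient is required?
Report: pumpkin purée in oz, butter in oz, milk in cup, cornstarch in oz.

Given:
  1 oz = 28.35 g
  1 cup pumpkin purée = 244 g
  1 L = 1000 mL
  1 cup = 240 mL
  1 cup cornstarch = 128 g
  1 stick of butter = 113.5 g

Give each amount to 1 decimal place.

pumpkin purée: 20.7 oz; butter: 16.0 oz; milk: 1.7 cup; cornstarch: 1.8 oz

The original recipe has 113.4 g of chocolate chips, so the scaling factor is 181.44 ÷ 113.4 = 8/5 = 1.6.
pumpkin purée: 1.5 cup × 8/5 × 244 g/cup ÷ 28.35 g/oz ≈ 20.7 oz
butter: 2.5 stick × 8/5 × 113.5 g/stick ÷ 28.35 g/oz ≈ 16.0 oz
milk: 0.25 L × 8/5 × 1000 mL/L ÷ 240 mL/cup ≈ 1.7 cup
cornstarch: 0.25 cup × 8/5 × 128 g/cup ÷ 28.35 g/oz ≈ 1.8 oz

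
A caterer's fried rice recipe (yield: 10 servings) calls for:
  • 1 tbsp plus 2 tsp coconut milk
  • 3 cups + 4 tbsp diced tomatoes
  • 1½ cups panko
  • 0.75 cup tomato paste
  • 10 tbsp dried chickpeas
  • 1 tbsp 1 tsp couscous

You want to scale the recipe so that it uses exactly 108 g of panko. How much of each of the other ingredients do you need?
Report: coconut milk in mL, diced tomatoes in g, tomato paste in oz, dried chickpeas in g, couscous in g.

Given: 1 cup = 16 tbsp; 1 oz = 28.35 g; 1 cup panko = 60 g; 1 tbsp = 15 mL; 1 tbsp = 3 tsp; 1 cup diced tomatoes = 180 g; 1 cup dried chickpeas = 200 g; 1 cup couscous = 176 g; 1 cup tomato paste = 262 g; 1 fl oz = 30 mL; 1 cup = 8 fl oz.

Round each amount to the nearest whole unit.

coconut milk: 30 mL; diced tomatoes: 702 g; tomato paste: 8 oz; dried chickpeas: 150 g; couscous: 18 g

The original recipe has 90 g of panko, so the scaling factor is 108 ÷ 90 = 6/5 = 1.2.
coconut milk: (1 tbsp + 2 tsp = 5/3 tbsp) × 6/5 × 15 mL/tbsp = 30 mL
diced tomatoes: (3 cup + 4 tbsp = 3.25 cup) × 6/5 × 180 g/cup = 702 g
tomato paste: 0.75 cup × 6/5 × 262 g/cup ÷ 28.35 g/oz ≈ 8 oz
dried chickpeas: 10 tbsp × 6/5 ÷ 16 tbsp/cup × 200 g/cup = 150 g
couscous: (1 tbsp + 1 tsp = 4/3 tbsp) × 6/5 ÷ 16 tbsp/cup × 176 g/cup ≈ 18 g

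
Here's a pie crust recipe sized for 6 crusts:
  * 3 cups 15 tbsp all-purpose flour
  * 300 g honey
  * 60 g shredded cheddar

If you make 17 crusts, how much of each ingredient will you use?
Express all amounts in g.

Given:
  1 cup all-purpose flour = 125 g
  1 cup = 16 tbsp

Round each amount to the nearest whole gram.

Scaling factor: 17/6.
all-purpose flour: (3 cup + 15 tbsp = 3.9375 cup) × 17/6 × 125 g/cup ≈ 1395 g
honey: 300 g × 17/6 = 850 g
shredded cheddar: 60 g × 17/6 = 170 g

all-purpose flour: 1395 g; honey: 850 g; shredded cheddar: 170 g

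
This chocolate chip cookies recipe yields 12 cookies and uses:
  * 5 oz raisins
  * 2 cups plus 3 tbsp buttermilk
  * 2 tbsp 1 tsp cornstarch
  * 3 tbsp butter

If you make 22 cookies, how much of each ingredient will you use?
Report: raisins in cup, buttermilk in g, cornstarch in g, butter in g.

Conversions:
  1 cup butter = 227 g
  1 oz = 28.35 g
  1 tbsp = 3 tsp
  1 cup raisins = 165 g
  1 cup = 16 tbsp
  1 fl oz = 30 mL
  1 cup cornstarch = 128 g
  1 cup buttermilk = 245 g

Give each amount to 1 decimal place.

raisins: 1.6 cup; buttermilk: 982.6 g; cornstarch: 34.2 g; butter: 78.0 g

Scaling factor: 22/12 = 11/6.
raisins: 5 oz × 11/6 × 28.35 g/oz ÷ 165 g/cup ≈ 1.6 cup
buttermilk: (2 cup + 3 tbsp = 2.1875 cup) × 11/6 × 245 g/cup ≈ 982.6 g
cornstarch: (2 tbsp + 1 tsp = 7/3 tbsp) × 11/6 ÷ 16 tbsp/cup × 128 g/cup ≈ 34.2 g
butter: 3 tbsp × 11/6 ÷ 16 tbsp/cup × 227 g/cup ≈ 78.0 g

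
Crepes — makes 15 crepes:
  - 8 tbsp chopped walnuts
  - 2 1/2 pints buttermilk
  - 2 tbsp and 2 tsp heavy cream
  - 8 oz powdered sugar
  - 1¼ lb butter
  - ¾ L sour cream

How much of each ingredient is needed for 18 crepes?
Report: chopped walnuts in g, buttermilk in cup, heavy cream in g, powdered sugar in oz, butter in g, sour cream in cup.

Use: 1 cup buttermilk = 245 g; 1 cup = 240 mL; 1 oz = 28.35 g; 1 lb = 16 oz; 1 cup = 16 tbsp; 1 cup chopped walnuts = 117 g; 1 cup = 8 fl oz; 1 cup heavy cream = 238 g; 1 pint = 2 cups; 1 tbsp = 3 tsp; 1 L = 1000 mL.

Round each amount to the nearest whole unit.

chopped walnuts: 70 g; buttermilk: 6 cup; heavy cream: 48 g; powdered sugar: 10 oz; butter: 680 g; sour cream: 4 cup

Scaling factor: 18/15 = 6/5 = 1.2.
chopped walnuts: 8 tbsp × 6/5 ÷ 16 tbsp/cup × 117 g/cup ≈ 70 g
buttermilk: 2.5 pint × 6/5 × 2 cup/pint = 6 cup
heavy cream: (2 tbsp + 2 tsp = 8/3 tbsp) × 6/5 ÷ 16 tbsp/cup × 238 g/cup ≈ 48 g
powdered sugar: 8 oz × 6/5 ≈ 10 oz
butter: 1.25 lb × 6/5 × 16 oz/lb × 28.35 g/oz ≈ 680 g
sour cream: 0.75 L × 6/5 × 1000 mL/L ÷ 240 mL/cup ≈ 4 cup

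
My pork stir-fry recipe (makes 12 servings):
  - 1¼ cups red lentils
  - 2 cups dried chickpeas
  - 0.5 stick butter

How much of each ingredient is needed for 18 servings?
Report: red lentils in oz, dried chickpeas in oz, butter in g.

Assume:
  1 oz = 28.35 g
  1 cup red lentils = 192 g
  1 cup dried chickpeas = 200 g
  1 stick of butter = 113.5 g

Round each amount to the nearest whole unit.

Scaling factor: 18/12 = 3/2 = 1.5.
red lentils: 1.25 cup × 3/2 × 192 g/cup ÷ 28.35 g/oz ≈ 13 oz
dried chickpeas: 2 cup × 3/2 × 200 g/cup ÷ 28.35 g/oz ≈ 21 oz
butter: 0.5 stick × 3/2 × 113.5 g/stick ≈ 85 g

red lentils: 13 oz; dried chickpeas: 21 oz; butter: 85 g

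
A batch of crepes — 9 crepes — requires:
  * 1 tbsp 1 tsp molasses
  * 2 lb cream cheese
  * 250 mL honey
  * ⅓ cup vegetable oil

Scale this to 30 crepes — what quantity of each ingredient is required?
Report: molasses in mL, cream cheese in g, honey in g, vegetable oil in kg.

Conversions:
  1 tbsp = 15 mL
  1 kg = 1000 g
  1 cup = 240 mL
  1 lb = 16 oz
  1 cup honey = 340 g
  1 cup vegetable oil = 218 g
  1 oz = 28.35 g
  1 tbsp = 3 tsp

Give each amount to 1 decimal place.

Scaling factor: 30/9 = 10/3.
molasses: (1 tbsp + 1 tsp = 4/3 tbsp) × 10/3 × 15 mL/tbsp ≈ 66.7 mL
cream cheese: 2 lb × 10/3 × 16 oz/lb × 28.35 g/oz = 3024.0 g
honey: 250 mL × 10/3 ÷ 240 mL/cup × 340 g/cup ≈ 1180.6 g
vegetable oil: 1/3 cup × 10/3 × 218 g/cup ÷ 1000 g/kg ≈ 0.2 kg

molasses: 66.7 mL; cream cheese: 3024.0 g; honey: 1180.6 g; vegetable oil: 0.2 kg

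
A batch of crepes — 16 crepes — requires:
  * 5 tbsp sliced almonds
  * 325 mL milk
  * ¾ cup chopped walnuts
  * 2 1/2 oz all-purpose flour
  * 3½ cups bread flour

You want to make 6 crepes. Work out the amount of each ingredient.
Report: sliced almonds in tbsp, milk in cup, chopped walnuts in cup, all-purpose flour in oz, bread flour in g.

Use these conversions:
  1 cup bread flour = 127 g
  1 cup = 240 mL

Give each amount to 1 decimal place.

sliced almonds: 1.9 tbsp; milk: 0.5 cup; chopped walnuts: 0.3 cup; all-purpose flour: 0.9 oz; bread flour: 166.7 g

Scaling factor: 6/16 = 3/8 = 0.375.
sliced almonds: 5 tbsp × 3/8 ≈ 1.9 tbsp
milk: 325 mL × 3/8 ÷ 240 mL/cup ≈ 0.5 cup
chopped walnuts: 0.75 cup × 3/8 ≈ 0.3 cup
all-purpose flour: 2.5 oz × 3/8 ≈ 0.9 oz
bread flour: 3.5 cup × 3/8 × 127 g/cup ≈ 166.7 g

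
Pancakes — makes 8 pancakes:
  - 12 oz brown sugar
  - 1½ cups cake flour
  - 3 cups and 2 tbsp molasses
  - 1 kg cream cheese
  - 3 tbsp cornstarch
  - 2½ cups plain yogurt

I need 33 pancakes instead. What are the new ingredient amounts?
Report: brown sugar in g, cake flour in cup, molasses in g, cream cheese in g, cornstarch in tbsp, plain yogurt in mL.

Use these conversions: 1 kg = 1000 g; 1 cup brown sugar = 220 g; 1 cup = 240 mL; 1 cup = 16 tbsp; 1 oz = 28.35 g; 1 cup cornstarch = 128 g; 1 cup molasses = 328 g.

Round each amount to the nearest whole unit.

brown sugar: 1403 g; cake flour: 6 cup; molasses: 4228 g; cream cheese: 4125 g; cornstarch: 12 tbsp; plain yogurt: 2475 mL

Scaling factor: 33/8 = 4.125.
brown sugar: 12 oz × 33/8 × 28.35 g/oz ≈ 1403 g
cake flour: 1.5 cup × 33/8 ≈ 6 cup
molasses: (3 cup + 2 tbsp = 3.125 cup) × 33/8 × 328 g/cup ≈ 4228 g
cream cheese: 1 kg × 33/8 × 1000 g/kg = 4125 g
cornstarch: 3 tbsp × 33/8 ≈ 12 tbsp
plain yogurt: 2.5 cup × 33/8 × 240 mL/cup = 2475 mL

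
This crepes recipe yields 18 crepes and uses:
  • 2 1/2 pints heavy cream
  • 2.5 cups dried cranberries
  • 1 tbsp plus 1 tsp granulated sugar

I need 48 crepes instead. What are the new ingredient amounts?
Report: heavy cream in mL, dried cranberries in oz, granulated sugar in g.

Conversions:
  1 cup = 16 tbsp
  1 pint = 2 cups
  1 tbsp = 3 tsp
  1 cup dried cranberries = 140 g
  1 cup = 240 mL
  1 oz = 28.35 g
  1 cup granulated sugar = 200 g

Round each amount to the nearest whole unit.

heavy cream: 3200 mL; dried cranberries: 33 oz; granulated sugar: 44 g

Scaling factor: 48/18 = 8/3.
heavy cream: 2.5 pint × 8/3 × 2 cup/pint × 240 mL/cup = 3200 mL
dried cranberries: 2.5 cup × 8/3 × 140 g/cup ÷ 28.35 g/oz ≈ 33 oz
granulated sugar: (1 tbsp + 1 tsp = 4/3 tbsp) × 8/3 ÷ 16 tbsp/cup × 200 g/cup ≈ 44 g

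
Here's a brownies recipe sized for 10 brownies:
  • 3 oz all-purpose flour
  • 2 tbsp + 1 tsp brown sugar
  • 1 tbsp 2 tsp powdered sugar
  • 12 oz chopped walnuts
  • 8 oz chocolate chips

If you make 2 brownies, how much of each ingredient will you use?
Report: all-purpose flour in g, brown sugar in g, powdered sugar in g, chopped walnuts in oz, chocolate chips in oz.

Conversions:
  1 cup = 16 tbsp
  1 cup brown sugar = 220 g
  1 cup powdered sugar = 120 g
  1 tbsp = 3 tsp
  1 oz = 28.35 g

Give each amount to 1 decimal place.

Scaling factor: 2/10 = 1/5 = 0.2.
all-purpose flour: 3 oz × 1/5 × 28.35 g/oz ≈ 17.0 g
brown sugar: (2 tbsp + 1 tsp = 7/3 tbsp) × 1/5 ÷ 16 tbsp/cup × 220 g/cup ≈ 6.4 g
powdered sugar: (1 tbsp + 2 tsp = 5/3 tbsp) × 1/5 ÷ 16 tbsp/cup × 120 g/cup = 2.5 g
chopped walnuts: 12 oz × 1/5 = 2.4 oz
chocolate chips: 8 oz × 1/5 = 1.6 oz

all-purpose flour: 17.0 g; brown sugar: 6.4 g; powdered sugar: 2.5 g; chopped walnuts: 2.4 oz; chocolate chips: 1.6 oz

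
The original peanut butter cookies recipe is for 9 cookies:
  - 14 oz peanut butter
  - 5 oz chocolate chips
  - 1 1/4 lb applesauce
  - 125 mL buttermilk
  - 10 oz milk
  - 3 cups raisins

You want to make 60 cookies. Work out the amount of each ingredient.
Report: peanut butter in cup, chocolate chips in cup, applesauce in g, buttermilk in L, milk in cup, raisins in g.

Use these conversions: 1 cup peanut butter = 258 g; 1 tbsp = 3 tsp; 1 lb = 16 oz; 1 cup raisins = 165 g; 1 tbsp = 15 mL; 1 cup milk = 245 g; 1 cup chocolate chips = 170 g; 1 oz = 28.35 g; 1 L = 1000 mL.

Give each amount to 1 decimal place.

peanut butter: 10.3 cup; chocolate chips: 5.6 cup; applesauce: 3780.0 g; buttermilk: 0.8 L; milk: 7.7 cup; raisins: 3300.0 g

Scaling factor: 60/9 = 20/3.
peanut butter: 14 oz × 20/3 × 28.35 g/oz ÷ 258 g/cup ≈ 10.3 cup
chocolate chips: 5 oz × 20/3 × 28.35 g/oz ÷ 170 g/cup ≈ 5.6 cup
applesauce: 1.25 lb × 20/3 × 16 oz/lb × 28.35 g/oz = 3780.0 g
buttermilk: 125 mL × 20/3 ÷ 1000 mL/L ≈ 0.8 L
milk: 10 oz × 20/3 × 28.35 g/oz ÷ 245 g/cup ≈ 7.7 cup
raisins: 3 cup × 20/3 × 165 g/cup = 3300.0 g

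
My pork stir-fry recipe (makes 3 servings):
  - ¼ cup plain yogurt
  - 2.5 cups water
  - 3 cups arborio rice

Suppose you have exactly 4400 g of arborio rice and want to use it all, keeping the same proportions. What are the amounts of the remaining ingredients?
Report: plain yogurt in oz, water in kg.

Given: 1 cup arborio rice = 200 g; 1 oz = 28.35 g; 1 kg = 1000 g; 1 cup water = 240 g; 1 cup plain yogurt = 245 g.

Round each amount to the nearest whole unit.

plain yogurt: 16 oz; water: 4 kg

The original recipe has 600 g of arborio rice, so the scaling factor is 4400 ÷ 600 = 22/3.
plain yogurt: 0.25 cup × 22/3 × 245 g/cup ÷ 28.35 g/oz ≈ 16 oz
water: 2.5 cup × 22/3 × 240 g/cup ÷ 1000 g/kg ≈ 4 kg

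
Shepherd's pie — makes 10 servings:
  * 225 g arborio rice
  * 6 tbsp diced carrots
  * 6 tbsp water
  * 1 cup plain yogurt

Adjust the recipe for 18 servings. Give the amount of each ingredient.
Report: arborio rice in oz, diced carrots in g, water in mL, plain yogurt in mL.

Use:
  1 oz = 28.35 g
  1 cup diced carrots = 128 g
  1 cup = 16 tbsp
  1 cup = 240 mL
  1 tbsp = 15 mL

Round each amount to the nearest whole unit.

Scaling factor: 18/10 = 9/5 = 1.8.
arborio rice: 225 g × 9/5 ÷ 28.35 g/oz ≈ 14 oz
diced carrots: 6 tbsp × 9/5 ÷ 16 tbsp/cup × 128 g/cup ≈ 86 g
water: 6 tbsp × 9/5 × 15 mL/tbsp = 162 mL
plain yogurt: 1 cup × 9/5 × 240 mL/cup = 432 mL

arborio rice: 14 oz; diced carrots: 86 g; water: 162 mL; plain yogurt: 432 mL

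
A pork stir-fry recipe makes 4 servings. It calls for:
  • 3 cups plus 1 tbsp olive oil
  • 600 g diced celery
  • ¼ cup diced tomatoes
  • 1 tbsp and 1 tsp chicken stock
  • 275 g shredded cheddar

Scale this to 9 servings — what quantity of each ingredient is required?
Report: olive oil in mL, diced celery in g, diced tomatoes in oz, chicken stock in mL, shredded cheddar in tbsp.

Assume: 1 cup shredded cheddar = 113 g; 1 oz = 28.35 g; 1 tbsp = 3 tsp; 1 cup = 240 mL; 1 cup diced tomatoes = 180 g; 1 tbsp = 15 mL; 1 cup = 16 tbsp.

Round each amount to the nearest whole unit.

Scaling factor: 9/4 = 2.25.
olive oil: (3 cup + 1 tbsp = 3.0625 cup) × 9/4 × 240 mL/cup ≈ 1654 mL
diced celery: 600 g × 9/4 = 1350 g
diced tomatoes: 0.25 cup × 9/4 × 180 g/cup ÷ 28.35 g/oz ≈ 4 oz
chicken stock: (1 tbsp + 1 tsp = 4/3 tbsp) × 9/4 × 15 mL/tbsp = 45 mL
shredded cheddar: 275 g × 9/4 ÷ 113 g/cup × 16 tbsp/cup ≈ 88 tbsp

olive oil: 1654 mL; diced celery: 1350 g; diced tomatoes: 4 oz; chicken stock: 45 mL; shredded cheddar: 88 tbsp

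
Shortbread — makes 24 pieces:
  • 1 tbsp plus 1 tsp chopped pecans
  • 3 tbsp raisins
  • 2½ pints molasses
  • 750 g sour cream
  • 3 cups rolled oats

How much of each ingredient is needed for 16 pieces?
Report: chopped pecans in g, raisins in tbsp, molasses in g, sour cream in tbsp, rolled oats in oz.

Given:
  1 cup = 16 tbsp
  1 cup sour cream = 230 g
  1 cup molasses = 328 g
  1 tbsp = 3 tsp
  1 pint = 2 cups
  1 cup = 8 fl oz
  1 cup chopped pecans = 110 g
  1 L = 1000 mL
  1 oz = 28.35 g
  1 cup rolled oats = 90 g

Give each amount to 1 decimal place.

Scaling factor: 16/24 = 2/3.
chopped pecans: (1 tbsp + 1 tsp = 4/3 tbsp) × 2/3 ÷ 16 tbsp/cup × 110 g/cup ≈ 6.1 g
raisins: 3 tbsp × 2/3 = 2.0 tbsp
molasses: 2.5 pint × 2/3 × 2 cup/pint × 328 g/cup ≈ 1093.3 g
sour cream: 750 g × 2/3 ÷ 230 g/cup × 16 tbsp/cup ≈ 34.8 tbsp
rolled oats: 3 cup × 2/3 × 90 g/cup ÷ 28.35 g/oz ≈ 6.3 oz

chopped pecans: 6.1 g; raisins: 2.0 tbsp; molasses: 1093.3 g; sour cream: 34.8 tbsp; rolled oats: 6.3 oz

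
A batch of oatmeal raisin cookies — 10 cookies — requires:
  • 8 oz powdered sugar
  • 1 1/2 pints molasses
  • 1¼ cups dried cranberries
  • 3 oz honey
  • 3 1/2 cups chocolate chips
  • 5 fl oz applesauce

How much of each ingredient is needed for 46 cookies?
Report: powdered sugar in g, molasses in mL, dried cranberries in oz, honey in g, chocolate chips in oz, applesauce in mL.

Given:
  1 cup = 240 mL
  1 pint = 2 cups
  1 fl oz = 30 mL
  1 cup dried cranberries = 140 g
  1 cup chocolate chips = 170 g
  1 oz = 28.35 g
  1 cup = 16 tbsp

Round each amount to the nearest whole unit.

powdered sugar: 1043 g; molasses: 3312 mL; dried cranberries: 28 oz; honey: 391 g; chocolate chips: 97 oz; applesauce: 690 mL

Scaling factor: 46/10 = 23/5 = 4.6.
powdered sugar: 8 oz × 23/5 × 28.35 g/oz ≈ 1043 g
molasses: 1.5 pint × 23/5 × 2 cup/pint × 240 mL/cup = 3312 mL
dried cranberries: 1.25 cup × 23/5 × 140 g/cup ÷ 28.35 g/oz ≈ 28 oz
honey: 3 oz × 23/5 × 28.35 g/oz ≈ 391 g
chocolate chips: 3.5 cup × 23/5 × 170 g/cup ÷ 28.35 g/oz ≈ 97 oz
applesauce: 5 fl oz × 23/5 × 30 mL/fl oz = 690 mL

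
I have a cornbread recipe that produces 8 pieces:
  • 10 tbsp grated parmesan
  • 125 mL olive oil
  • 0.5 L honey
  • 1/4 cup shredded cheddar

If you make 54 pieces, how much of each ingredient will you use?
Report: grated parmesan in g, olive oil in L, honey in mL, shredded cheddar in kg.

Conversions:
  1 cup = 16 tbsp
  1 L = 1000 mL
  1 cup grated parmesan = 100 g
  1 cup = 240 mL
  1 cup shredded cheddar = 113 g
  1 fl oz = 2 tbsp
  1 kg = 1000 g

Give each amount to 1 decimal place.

Scaling factor: 54/8 = 27/4 = 6.75.
grated parmesan: 10 tbsp × 27/4 ÷ 16 tbsp/cup × 100 g/cup ≈ 421.9 g
olive oil: 125 mL × 27/4 ÷ 1000 mL/L ≈ 0.8 L
honey: 0.5 L × 27/4 × 1000 mL/L = 3375.0 mL
shredded cheddar: 0.25 cup × 27/4 × 113 g/cup ÷ 1000 g/kg ≈ 0.2 kg

grated parmesan: 421.9 g; olive oil: 0.8 L; honey: 3375.0 mL; shredded cheddar: 0.2 kg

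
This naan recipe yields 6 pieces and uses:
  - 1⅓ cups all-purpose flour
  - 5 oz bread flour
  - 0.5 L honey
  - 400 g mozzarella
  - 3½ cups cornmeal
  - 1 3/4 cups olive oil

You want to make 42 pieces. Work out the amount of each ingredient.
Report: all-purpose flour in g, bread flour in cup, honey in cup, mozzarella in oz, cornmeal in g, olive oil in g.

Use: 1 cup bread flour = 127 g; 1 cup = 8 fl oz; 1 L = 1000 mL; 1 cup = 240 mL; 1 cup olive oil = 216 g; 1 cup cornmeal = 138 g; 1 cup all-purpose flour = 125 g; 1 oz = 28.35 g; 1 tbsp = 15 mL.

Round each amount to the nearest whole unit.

all-purpose flour: 1167 g; bread flour: 8 cup; honey: 15 cup; mozzarella: 99 oz; cornmeal: 3381 g; olive oil: 2646 g

Scaling factor: 42/6 = 7.
all-purpose flour: 4/3 cup × 7 × 125 g/cup ≈ 1167 g
bread flour: 5 oz × 7 × 28.35 g/oz ÷ 127 g/cup ≈ 8 cup
honey: 0.5 L × 7 × 1000 mL/L ÷ 240 mL/cup ≈ 15 cup
mozzarella: 400 g × 7 ÷ 28.35 g/oz ≈ 99 oz
cornmeal: 3.5 cup × 7 × 138 g/cup = 3381 g
olive oil: 1.75 cup × 7 × 216 g/cup = 2646 g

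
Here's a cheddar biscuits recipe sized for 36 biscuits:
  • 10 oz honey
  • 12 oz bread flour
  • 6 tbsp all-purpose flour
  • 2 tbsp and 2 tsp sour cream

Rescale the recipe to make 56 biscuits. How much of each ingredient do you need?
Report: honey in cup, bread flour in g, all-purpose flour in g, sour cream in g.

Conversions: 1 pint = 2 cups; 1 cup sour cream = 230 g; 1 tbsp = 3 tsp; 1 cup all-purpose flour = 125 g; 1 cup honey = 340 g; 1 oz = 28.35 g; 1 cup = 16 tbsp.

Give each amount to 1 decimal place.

honey: 1.3 cup; bread flour: 529.2 g; all-purpose flour: 72.9 g; sour cream: 59.6 g

Scaling factor: 56/36 = 14/9.
honey: 10 oz × 14/9 × 28.35 g/oz ÷ 340 g/cup ≈ 1.3 cup
bread flour: 12 oz × 14/9 × 28.35 g/oz = 529.2 g
all-purpose flour: 6 tbsp × 14/9 ÷ 16 tbsp/cup × 125 g/cup ≈ 72.9 g
sour cream: (2 tbsp + 2 tsp = 8/3 tbsp) × 14/9 ÷ 16 tbsp/cup × 230 g/cup ≈ 59.6 g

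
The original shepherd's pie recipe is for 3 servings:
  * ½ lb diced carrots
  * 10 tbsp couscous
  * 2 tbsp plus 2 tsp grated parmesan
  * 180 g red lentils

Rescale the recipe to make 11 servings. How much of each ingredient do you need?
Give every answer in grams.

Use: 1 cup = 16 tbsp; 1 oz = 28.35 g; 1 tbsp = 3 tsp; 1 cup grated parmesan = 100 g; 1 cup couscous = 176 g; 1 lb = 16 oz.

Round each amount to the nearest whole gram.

diced carrots: 832 g; couscous: 403 g; grated parmesan: 61 g; red lentils: 660 g

Scaling factor: 11/3.
diced carrots: 0.5 lb × 11/3 × 16 oz/lb × 28.35 g/oz ≈ 832 g
couscous: 10 tbsp × 11/3 ÷ 16 tbsp/cup × 176 g/cup ≈ 403 g
grated parmesan: (2 tbsp + 2 tsp = 8/3 tbsp) × 11/3 ÷ 16 tbsp/cup × 100 g/cup ≈ 61 g
red lentils: 180 g × 11/3 = 660 g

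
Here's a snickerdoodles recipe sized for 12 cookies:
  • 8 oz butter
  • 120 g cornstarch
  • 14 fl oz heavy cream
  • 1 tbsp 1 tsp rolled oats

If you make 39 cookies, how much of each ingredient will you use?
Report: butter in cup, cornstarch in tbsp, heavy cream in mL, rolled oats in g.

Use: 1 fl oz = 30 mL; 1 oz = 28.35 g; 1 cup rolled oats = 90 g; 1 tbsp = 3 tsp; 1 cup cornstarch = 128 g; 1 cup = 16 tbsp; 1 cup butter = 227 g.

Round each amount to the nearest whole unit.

Scaling factor: 39/12 = 13/4 = 3.25.
butter: 8 oz × 13/4 × 28.35 g/oz ÷ 227 g/cup ≈ 3 cup
cornstarch: 120 g × 13/4 ÷ 128 g/cup × 16 tbsp/cup ≈ 49 tbsp
heavy cream: 14 fl oz × 13/4 × 30 mL/fl oz = 1365 mL
rolled oats: (1 tbsp + 1 tsp = 4/3 tbsp) × 13/4 ÷ 16 tbsp/cup × 90 g/cup ≈ 24 g

butter: 3 cup; cornstarch: 49 tbsp; heavy cream: 1365 mL; rolled oats: 24 g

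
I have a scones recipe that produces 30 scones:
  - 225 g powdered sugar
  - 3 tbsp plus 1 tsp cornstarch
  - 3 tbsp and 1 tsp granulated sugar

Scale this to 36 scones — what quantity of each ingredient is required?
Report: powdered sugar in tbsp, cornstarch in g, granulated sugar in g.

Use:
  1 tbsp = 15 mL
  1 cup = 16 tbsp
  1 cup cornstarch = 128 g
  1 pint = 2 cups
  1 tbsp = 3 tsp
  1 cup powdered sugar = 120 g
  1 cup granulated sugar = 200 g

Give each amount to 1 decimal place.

Scaling factor: 36/30 = 6/5 = 1.2.
powdered sugar: 225 g × 6/5 ÷ 120 g/cup × 16 tbsp/cup = 36.0 tbsp
cornstarch: (3 tbsp + 1 tsp = 10/3 tbsp) × 6/5 ÷ 16 tbsp/cup × 128 g/cup = 32.0 g
granulated sugar: (3 tbsp + 1 tsp = 10/3 tbsp) × 6/5 ÷ 16 tbsp/cup × 200 g/cup = 50.0 g

powdered sugar: 36.0 tbsp; cornstarch: 32.0 g; granulated sugar: 50.0 g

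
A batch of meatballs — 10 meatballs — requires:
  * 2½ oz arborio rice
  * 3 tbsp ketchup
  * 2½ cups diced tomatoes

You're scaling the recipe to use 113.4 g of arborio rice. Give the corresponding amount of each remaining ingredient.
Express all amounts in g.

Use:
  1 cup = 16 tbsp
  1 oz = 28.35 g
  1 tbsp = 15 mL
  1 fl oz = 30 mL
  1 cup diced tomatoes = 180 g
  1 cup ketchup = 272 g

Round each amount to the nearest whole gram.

The original recipe has 70.875 g of arborio rice, so the scaling factor is 113.4 ÷ 70.875 = 8/5 = 1.6.
ketchup: 3 tbsp × 8/5 ÷ 16 tbsp/cup × 272 g/cup ≈ 82 g
diced tomatoes: 2.5 cup × 8/5 × 180 g/cup = 720 g

ketchup: 82 g; diced tomatoes: 720 g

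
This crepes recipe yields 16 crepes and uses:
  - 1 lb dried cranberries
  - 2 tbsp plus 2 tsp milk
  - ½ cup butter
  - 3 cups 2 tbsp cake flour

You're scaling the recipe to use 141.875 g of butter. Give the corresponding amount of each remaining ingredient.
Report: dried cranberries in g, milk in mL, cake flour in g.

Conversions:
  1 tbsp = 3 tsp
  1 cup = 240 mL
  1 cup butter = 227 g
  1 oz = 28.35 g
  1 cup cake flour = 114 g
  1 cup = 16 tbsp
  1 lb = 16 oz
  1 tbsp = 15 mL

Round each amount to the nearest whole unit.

The original recipe has 113.5 g of butter, so the scaling factor is 141.875 ÷ 113.5 = 5/4 = 1.25.
dried cranberries: 1 lb × 5/4 × 16 oz/lb × 28.35 g/oz = 567 g
milk: (2 tbsp + 2 tsp = 8/3 tbsp) × 5/4 × 15 mL/tbsp = 50 mL
cake flour: (3 cup + 2 tbsp = 3.125 cup) × 5/4 × 114 g/cup ≈ 445 g

dried cranberries: 567 g; milk: 50 mL; cake flour: 445 g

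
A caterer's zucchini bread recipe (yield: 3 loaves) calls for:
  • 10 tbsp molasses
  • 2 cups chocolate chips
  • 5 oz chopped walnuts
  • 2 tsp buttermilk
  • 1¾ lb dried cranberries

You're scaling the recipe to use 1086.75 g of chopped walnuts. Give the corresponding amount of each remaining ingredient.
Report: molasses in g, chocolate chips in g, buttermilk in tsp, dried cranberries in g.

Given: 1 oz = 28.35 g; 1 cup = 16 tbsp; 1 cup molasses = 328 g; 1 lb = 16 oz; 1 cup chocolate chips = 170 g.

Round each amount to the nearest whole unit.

molasses: 1572 g; chocolate chips: 2607 g; buttermilk: 15 tsp; dried cranberries: 6086 g

The original recipe has 141.75 g of chopped walnuts, so the scaling factor is 1086.75 ÷ 141.75 = 23/3.
molasses: 10 tbsp × 23/3 ÷ 16 tbsp/cup × 328 g/cup ≈ 1572 g
chocolate chips: 2 cup × 23/3 × 170 g/cup ≈ 2607 g
buttermilk: 2 tsp × 23/3 ≈ 15 tsp
dried cranberries: 1.75 lb × 23/3 × 16 oz/lb × 28.35 g/oz ≈ 6086 g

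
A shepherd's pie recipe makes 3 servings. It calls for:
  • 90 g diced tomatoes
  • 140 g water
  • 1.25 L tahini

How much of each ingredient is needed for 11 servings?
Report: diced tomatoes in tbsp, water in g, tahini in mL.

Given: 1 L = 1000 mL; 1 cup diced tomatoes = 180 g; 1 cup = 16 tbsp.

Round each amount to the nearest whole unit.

Scaling factor: 11/3.
diced tomatoes: 90 g × 11/3 ÷ 180 g/cup × 16 tbsp/cup ≈ 29 tbsp
water: 140 g × 11/3 ≈ 513 g
tahini: 1.25 L × 11/3 × 1000 mL/L ≈ 4583 mL

diced tomatoes: 29 tbsp; water: 513 g; tahini: 4583 mL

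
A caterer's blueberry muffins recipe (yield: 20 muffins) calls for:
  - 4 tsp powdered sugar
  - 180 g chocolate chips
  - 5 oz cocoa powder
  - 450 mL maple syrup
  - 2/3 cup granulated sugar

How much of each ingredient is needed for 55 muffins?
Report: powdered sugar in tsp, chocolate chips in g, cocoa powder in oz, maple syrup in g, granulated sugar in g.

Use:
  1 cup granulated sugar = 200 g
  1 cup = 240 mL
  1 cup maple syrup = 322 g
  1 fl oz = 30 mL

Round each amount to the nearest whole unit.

powdered sugar: 11 tsp; chocolate chips: 495 g; cocoa powder: 14 oz; maple syrup: 1660 g; granulated sugar: 367 g

Scaling factor: 55/20 = 11/4 = 2.75.
powdered sugar: 4 tsp × 11/4 = 11 tsp
chocolate chips: 180 g × 11/4 = 495 g
cocoa powder: 5 oz × 11/4 ≈ 14 oz
maple syrup: 450 mL × 11/4 ÷ 240 mL/cup × 322 g/cup ≈ 1660 g
granulated sugar: 2/3 cup × 11/4 × 200 g/cup ≈ 367 g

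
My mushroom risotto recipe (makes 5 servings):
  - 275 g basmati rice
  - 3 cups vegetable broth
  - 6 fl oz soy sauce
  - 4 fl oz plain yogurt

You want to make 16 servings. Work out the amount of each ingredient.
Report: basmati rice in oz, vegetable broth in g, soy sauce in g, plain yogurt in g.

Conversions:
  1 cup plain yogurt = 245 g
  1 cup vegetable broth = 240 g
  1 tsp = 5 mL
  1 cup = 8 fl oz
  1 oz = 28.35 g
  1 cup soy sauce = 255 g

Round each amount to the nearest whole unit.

Scaling factor: 16/5 = 3.2.
basmati rice: 275 g × 16/5 ÷ 28.35 g/oz ≈ 31 oz
vegetable broth: 3 cup × 16/5 × 240 g/cup = 2304 g
soy sauce: 6 fl oz × 16/5 ÷ 8 fl oz/cup × 255 g/cup = 612 g
plain yogurt: 4 fl oz × 16/5 ÷ 8 fl oz/cup × 245 g/cup = 392 g

basmati rice: 31 oz; vegetable broth: 2304 g; soy sauce: 612 g; plain yogurt: 392 g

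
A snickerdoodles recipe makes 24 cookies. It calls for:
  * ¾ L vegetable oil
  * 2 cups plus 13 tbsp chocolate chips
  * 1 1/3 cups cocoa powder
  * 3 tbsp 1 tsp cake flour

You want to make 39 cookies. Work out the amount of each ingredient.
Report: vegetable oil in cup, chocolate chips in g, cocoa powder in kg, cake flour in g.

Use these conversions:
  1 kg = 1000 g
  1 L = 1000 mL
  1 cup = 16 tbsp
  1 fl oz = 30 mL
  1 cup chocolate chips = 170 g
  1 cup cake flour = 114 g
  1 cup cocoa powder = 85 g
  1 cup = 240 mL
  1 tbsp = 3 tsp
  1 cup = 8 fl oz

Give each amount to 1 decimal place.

vegetable oil: 5.1 cup; chocolate chips: 777.0 g; cocoa powder: 0.2 kg; cake flour: 38.6 g

Scaling factor: 39/24 = 13/8 = 1.625.
vegetable oil: 0.75 L × 13/8 × 1000 mL/L ÷ 240 mL/cup ≈ 5.1 cup
chocolate chips: (2 cup + 13 tbsp = 2.8125 cup) × 13/8 × 170 g/cup ≈ 777.0 g
cocoa powder: 4/3 cup × 13/8 × 85 g/cup ÷ 1000 g/kg ≈ 0.2 kg
cake flour: (3 tbsp + 1 tsp = 10/3 tbsp) × 13/8 ÷ 16 tbsp/cup × 114 g/cup ≈ 38.6 g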